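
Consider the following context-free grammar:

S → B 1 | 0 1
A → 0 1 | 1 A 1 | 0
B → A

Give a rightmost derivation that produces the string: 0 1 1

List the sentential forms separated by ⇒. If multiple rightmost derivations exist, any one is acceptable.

S ⇒ B 1 ⇒ A 1 ⇒ 0 1 1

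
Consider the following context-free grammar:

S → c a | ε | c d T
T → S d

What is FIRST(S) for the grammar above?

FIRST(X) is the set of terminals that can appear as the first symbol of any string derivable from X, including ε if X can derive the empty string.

We compute FIRST(S) using the standard algorithm.
FIRST(S) = {c, ε}
FIRST(T) = {c, d}
Therefore, FIRST(S) = {c, ε}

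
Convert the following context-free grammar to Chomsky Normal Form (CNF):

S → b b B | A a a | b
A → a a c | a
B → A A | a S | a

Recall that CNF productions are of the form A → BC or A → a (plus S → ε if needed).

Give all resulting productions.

TB → b; TA → a; S → b; TC → c; A → a; B → a; S → TB X0; X0 → TB B; S → A X1; X1 → TA TA; A → TA X2; X2 → TA TC; B → A A; B → TA S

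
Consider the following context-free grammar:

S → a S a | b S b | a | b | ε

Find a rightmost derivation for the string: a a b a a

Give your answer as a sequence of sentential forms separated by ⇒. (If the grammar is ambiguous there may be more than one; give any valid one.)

S ⇒ a S a ⇒ a a S a a ⇒ a a b a a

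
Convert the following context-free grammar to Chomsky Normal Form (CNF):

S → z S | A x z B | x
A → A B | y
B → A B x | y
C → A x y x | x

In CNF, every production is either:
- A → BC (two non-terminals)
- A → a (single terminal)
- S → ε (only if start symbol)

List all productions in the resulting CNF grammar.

TZ → z; TX → x; S → x; A → y; B → y; TY → y; C → x; S → TZ S; S → A X0; X0 → TX X1; X1 → TZ B; A → A B; B → A X2; X2 → B TX; C → A X3; X3 → TX X4; X4 → TY TX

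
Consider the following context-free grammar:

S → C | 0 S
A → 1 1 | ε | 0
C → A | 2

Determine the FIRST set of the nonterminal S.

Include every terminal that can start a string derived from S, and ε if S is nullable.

We compute FIRST(S) using the standard algorithm.
FIRST(A) = {0, 1, ε}
FIRST(C) = {0, 1, 2, ε}
FIRST(S) = {0, 1, 2, ε}
Therefore, FIRST(S) = {0, 1, 2, ε}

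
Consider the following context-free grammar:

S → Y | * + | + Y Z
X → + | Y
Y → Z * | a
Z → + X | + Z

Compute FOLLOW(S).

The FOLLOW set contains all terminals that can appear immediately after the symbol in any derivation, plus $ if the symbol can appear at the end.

We compute FOLLOW(S) using the standard algorithm.
FOLLOW(S) starts with {$}.
FIRST(S) = {*, +, a}
FIRST(X) = {+, a}
FIRST(Y) = {+, a}
FIRST(Z) = {+}
FOLLOW(S) = {$}
FOLLOW(X) = {$, *}
FOLLOW(Y) = {$, *, +}
FOLLOW(Z) = {$, *}
Therefore, FOLLOW(S) = {$}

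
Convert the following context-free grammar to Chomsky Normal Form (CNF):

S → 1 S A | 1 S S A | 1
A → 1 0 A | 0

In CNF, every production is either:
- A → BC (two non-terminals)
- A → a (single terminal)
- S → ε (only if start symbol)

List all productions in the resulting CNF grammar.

T1 → 1; S → 1; T0 → 0; A → 0; S → T1 X0; X0 → S A; S → T1 X1; X1 → S X2; X2 → S A; A → T1 X3; X3 → T0 A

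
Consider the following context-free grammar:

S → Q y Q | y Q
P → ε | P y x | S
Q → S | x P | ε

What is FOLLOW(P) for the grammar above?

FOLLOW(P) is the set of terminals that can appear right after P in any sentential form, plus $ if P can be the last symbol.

We compute FOLLOW(P) using the standard algorithm.
FOLLOW(S) starts with {$}.
FIRST(P) = {x, y, ε}
FIRST(Q) = {x, y, ε}
FIRST(S) = {x, y}
FOLLOW(P) = {$, y}
FOLLOW(Q) = {$, y}
FOLLOW(S) = {$, y}
Therefore, FOLLOW(P) = {$, y}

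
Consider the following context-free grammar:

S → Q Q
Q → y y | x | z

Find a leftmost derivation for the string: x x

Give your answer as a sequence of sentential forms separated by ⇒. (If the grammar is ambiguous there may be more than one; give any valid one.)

S ⇒ Q Q ⇒ x Q ⇒ x x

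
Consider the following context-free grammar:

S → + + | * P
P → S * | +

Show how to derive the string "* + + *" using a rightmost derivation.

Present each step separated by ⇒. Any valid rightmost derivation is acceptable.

S ⇒ * P ⇒ * S * ⇒ * + + *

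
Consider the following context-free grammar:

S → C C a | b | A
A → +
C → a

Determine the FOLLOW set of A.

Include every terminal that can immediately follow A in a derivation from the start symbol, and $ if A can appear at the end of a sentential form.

We compute FOLLOW(A) using the standard algorithm.
FOLLOW(S) starts with {$}.
FIRST(A) = {+}
FIRST(C) = {a}
FIRST(S) = {+, a, b}
FOLLOW(A) = {$}
FOLLOW(C) = {a}
FOLLOW(S) = {$}
Therefore, FOLLOW(A) = {$}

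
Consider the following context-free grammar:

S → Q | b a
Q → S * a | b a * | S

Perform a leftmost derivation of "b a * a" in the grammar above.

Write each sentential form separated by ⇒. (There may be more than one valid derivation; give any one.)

S ⇒ Q ⇒ S * a ⇒ b a * a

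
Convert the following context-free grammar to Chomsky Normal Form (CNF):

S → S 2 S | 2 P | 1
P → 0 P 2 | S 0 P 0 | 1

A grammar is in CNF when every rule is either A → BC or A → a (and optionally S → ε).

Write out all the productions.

T2 → 2; S → 1; T0 → 0; P → 1; S → S X0; X0 → T2 S; S → T2 P; P → T0 X1; X1 → P T2; P → S X2; X2 → T0 X3; X3 → P T0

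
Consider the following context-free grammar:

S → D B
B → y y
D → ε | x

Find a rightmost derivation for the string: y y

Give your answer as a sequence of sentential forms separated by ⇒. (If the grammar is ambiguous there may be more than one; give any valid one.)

S ⇒ D B ⇒ D y y ⇒ y y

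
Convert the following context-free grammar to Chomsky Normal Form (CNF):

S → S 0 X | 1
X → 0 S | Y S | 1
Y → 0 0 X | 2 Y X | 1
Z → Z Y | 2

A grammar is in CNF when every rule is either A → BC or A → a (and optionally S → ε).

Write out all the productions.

T0 → 0; S → 1; X → 1; T2 → 2; Y → 1; Z → 2; S → S X0; X0 → T0 X; X → T0 S; X → Y S; Y → T0 X1; X1 → T0 X; Y → T2 X2; X2 → Y X; Z → Z Y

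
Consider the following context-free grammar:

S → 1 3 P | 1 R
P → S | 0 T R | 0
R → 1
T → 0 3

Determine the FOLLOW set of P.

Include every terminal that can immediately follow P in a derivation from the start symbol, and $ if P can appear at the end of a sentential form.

We compute FOLLOW(P) using the standard algorithm.
FOLLOW(S) starts with {$}.
FIRST(P) = {0, 1}
FIRST(R) = {1}
FIRST(S) = {1}
FIRST(T) = {0}
FOLLOW(P) = {$}
FOLLOW(R) = {$}
FOLLOW(S) = {$}
FOLLOW(T) = {1}
Therefore, FOLLOW(P) = {$}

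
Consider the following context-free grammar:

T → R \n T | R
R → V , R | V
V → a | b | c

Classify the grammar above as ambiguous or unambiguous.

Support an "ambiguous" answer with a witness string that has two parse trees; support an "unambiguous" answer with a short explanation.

Unambiguous - every string in the language has a unique parse tree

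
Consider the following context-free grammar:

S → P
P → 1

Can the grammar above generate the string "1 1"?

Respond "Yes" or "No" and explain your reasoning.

No - no valid derivation exists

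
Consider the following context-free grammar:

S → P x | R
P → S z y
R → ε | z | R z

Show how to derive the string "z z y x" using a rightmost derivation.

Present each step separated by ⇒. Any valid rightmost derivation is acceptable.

S ⇒ P x ⇒ S z y x ⇒ R z y x ⇒ z z y x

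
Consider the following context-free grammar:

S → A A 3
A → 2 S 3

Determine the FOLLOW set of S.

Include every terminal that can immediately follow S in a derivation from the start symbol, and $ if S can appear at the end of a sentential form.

We compute FOLLOW(S) using the standard algorithm.
FOLLOW(S) starts with {$}.
FIRST(A) = {2}
FIRST(S) = {2}
FOLLOW(A) = {2, 3}
FOLLOW(S) = {$, 3}
Therefore, FOLLOW(S) = {$, 3}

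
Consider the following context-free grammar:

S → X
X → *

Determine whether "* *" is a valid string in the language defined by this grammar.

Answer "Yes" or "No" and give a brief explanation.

No - no valid derivation exists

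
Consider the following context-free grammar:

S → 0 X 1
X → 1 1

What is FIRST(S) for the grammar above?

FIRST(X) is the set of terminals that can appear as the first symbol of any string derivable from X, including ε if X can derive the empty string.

We compute FIRST(S) using the standard algorithm.
FIRST(S) = {0}
FIRST(X) = {1}
Therefore, FIRST(S) = {0}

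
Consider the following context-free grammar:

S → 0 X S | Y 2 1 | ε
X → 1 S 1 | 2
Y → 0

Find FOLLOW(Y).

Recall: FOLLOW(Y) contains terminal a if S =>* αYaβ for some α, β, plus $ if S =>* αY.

We compute FOLLOW(Y) using the standard algorithm.
FOLLOW(S) starts with {$}.
FIRST(S) = {0, ε}
FIRST(X) = {1, 2}
FIRST(Y) = {0}
FOLLOW(S) = {$, 1}
FOLLOW(X) = {$, 0, 1}
FOLLOW(Y) = {2}
Therefore, FOLLOW(Y) = {2}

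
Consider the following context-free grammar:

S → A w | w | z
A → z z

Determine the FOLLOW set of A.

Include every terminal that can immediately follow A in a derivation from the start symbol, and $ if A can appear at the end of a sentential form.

We compute FOLLOW(A) using the standard algorithm.
FOLLOW(S) starts with {$}.
FIRST(A) = {z}
FIRST(S) = {w, z}
FOLLOW(A) = {w}
FOLLOW(S) = {$}
Therefore, FOLLOW(A) = {w}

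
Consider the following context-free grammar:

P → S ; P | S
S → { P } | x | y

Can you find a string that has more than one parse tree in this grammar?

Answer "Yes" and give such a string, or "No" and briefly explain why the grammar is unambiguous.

No - the grammar is unambiguous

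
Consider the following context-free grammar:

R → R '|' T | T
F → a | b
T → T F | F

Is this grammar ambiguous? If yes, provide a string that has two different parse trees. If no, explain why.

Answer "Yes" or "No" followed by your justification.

No - the grammar is unambiguous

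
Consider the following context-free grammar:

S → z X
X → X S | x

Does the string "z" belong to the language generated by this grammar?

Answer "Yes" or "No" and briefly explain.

No - no valid derivation exists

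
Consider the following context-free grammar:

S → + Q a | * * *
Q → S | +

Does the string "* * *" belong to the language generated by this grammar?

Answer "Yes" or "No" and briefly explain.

Yes - a valid derivation exists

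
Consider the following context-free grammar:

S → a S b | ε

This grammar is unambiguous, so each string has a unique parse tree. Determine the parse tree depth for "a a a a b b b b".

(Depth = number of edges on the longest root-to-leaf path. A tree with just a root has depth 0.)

5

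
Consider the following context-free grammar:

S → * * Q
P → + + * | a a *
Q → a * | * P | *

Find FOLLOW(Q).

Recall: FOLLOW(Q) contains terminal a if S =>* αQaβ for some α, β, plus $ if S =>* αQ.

We compute FOLLOW(Q) using the standard algorithm.
FOLLOW(S) starts with {$}.
FIRST(P) = {+, a}
FIRST(Q) = {*, a}
FIRST(S) = {*}
FOLLOW(P) = {$}
FOLLOW(Q) = {$}
FOLLOW(S) = {$}
Therefore, FOLLOW(Q) = {$}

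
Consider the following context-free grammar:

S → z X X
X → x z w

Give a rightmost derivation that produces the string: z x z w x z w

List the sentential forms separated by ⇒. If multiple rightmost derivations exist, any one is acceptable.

S ⇒ z X X ⇒ z X x z w ⇒ z x z w x z w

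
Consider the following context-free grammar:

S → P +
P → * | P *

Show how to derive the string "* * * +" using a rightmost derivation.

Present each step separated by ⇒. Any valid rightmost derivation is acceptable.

S ⇒ P + ⇒ P * + ⇒ P * * + ⇒ * * * +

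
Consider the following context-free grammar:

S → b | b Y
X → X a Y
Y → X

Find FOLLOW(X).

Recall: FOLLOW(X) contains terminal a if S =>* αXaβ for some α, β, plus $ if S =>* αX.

We compute FOLLOW(X) using the standard algorithm.
FOLLOW(S) starts with {$}.
FIRST(S) = {b}
FIRST(X) = {}
FIRST(Y) = {}
FOLLOW(S) = {$}
FOLLOW(X) = {$, a}
FOLLOW(Y) = {$, a}
Therefore, FOLLOW(X) = {$, a}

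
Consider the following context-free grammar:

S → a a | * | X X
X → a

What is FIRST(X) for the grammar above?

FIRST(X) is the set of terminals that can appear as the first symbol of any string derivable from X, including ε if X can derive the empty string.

We compute FIRST(X) using the standard algorithm.
FIRST(S) = {*, a}
FIRST(X) = {a}
Therefore, FIRST(X) = {a}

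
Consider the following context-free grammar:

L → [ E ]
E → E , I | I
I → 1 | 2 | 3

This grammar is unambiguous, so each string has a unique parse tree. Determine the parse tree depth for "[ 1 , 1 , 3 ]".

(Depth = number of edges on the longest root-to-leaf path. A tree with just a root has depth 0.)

5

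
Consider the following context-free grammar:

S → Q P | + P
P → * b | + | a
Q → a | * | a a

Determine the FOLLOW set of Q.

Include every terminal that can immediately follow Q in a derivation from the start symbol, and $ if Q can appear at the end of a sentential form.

We compute FOLLOW(Q) using the standard algorithm.
FOLLOW(S) starts with {$}.
FIRST(P) = {*, +, a}
FIRST(Q) = {*, a}
FIRST(S) = {*, +, a}
FOLLOW(P) = {$}
FOLLOW(Q) = {*, +, a}
FOLLOW(S) = {$}
Therefore, FOLLOW(Q) = {*, +, a}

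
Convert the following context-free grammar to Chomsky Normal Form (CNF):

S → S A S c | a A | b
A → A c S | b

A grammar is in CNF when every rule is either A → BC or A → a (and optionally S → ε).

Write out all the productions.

TC → c; TA → a; S → b; A → b; S → S X0; X0 → A X1; X1 → S TC; S → TA A; A → A X2; X2 → TC S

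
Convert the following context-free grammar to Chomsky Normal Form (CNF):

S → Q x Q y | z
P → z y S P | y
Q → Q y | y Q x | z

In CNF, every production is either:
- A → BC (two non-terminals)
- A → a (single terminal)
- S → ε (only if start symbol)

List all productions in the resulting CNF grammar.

TX → x; TY → y; S → z; TZ → z; P → y; Q → z; S → Q X0; X0 → TX X1; X1 → Q TY; P → TZ X2; X2 → TY X3; X3 → S P; Q → Q TY; Q → TY X4; X4 → Q TX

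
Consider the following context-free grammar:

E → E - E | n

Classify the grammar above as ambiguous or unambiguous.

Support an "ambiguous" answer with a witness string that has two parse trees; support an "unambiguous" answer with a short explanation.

Ambiguous - the string 'n - n - n' has two distinct parse trees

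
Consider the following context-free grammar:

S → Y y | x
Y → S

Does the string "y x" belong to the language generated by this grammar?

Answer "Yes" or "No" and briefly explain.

No - no valid derivation exists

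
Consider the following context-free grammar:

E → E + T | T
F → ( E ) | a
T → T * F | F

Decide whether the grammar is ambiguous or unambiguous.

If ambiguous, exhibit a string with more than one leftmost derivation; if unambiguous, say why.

Unambiguous - every string in the language has a unique leftmost derivation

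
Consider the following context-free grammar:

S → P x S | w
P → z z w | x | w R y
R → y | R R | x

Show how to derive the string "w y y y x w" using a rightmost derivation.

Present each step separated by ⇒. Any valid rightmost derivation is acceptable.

S ⇒ P x S ⇒ P x w ⇒ w R y x w ⇒ w R R y x w ⇒ w R y y x w ⇒ w y y y x w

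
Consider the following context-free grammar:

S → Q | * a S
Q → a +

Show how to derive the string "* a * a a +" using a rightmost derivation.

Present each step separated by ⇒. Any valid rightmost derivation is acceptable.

S ⇒ * a S ⇒ * a * a S ⇒ * a * a Q ⇒ * a * a a +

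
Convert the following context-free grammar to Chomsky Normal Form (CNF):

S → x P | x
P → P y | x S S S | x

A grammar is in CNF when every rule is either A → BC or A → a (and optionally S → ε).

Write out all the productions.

TX → x; S → x; TY → y; P → x; S → TX P; P → P TY; P → TX X0; X0 → S X1; X1 → S S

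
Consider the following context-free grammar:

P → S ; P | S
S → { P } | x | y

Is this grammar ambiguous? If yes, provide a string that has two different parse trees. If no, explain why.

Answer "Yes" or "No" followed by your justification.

No - the grammar is unambiguous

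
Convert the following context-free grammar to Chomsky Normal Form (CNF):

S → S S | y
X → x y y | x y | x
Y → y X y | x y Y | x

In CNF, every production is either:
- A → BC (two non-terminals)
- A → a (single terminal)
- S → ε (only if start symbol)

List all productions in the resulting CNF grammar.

S → y; TX → x; TY → y; X → x; Y → x; S → S S; X → TX X0; X0 → TY TY; X → TX TY; Y → TY X1; X1 → X TY; Y → TX X2; X2 → TY Y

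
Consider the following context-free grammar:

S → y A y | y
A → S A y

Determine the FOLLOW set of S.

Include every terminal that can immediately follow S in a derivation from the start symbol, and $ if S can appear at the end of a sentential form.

We compute FOLLOW(S) using the standard algorithm.
FOLLOW(S) starts with {$}.
FIRST(A) = {y}
FIRST(S) = {y}
FOLLOW(A) = {y}
FOLLOW(S) = {$, y}
Therefore, FOLLOW(S) = {$, y}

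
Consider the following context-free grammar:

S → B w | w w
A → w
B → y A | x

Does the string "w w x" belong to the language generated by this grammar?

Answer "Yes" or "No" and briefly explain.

No - no valid derivation exists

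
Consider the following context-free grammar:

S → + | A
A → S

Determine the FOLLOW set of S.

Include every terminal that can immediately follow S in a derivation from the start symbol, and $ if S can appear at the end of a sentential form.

We compute FOLLOW(S) using the standard algorithm.
FOLLOW(S) starts with {$}.
FIRST(A) = {+}
FIRST(S) = {+}
FOLLOW(A) = {$}
FOLLOW(S) = {$}
Therefore, FOLLOW(S) = {$}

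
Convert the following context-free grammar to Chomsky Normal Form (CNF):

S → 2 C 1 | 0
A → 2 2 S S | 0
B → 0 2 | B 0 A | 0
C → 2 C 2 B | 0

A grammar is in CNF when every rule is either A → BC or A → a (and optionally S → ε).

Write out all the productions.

T2 → 2; T1 → 1; S → 0; A → 0; T0 → 0; B → 0; C → 0; S → T2 X0; X0 → C T1; A → T2 X1; X1 → T2 X2; X2 → S S; B → T0 T2; B → B X3; X3 → T0 A; C → T2 X4; X4 → C X5; X5 → T2 B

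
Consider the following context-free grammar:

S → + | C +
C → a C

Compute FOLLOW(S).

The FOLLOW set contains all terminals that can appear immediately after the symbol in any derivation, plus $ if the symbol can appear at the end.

We compute FOLLOW(S) using the standard algorithm.
FOLLOW(S) starts with {$}.
FIRST(C) = {a}
FIRST(S) = {+, a}
FOLLOW(C) = {+}
FOLLOW(S) = {$}
Therefore, FOLLOW(S) = {$}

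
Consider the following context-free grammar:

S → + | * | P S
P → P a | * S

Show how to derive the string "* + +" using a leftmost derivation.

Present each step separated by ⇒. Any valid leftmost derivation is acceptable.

S ⇒ P S ⇒ * S S ⇒ * + S ⇒ * + +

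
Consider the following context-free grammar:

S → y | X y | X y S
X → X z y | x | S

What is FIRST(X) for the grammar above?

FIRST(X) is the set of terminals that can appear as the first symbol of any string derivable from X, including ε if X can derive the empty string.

We compute FIRST(X) using the standard algorithm.
FIRST(S) = {x, y}
FIRST(X) = {x, y}
Therefore, FIRST(X) = {x, y}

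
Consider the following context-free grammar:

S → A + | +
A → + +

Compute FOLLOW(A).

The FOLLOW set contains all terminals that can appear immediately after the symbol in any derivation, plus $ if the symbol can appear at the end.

We compute FOLLOW(A) using the standard algorithm.
FOLLOW(S) starts with {$}.
FIRST(A) = {+}
FIRST(S) = {+}
FOLLOW(A) = {+}
FOLLOW(S) = {$}
Therefore, FOLLOW(A) = {+}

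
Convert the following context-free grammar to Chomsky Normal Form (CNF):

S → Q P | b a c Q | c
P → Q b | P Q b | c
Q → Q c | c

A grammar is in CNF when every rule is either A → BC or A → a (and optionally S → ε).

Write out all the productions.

TB → b; TA → a; TC → c; S → c; P → c; Q → c; S → Q P; S → TB X0; X0 → TA X1; X1 → TC Q; P → Q TB; P → P X2; X2 → Q TB; Q → Q TC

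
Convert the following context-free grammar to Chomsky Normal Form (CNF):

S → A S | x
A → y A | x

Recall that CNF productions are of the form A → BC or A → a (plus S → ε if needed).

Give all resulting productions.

S → x; TY → y; A → x; S → A S; A → TY A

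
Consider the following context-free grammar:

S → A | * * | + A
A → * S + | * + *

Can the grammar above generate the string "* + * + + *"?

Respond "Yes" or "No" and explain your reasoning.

No - no valid derivation exists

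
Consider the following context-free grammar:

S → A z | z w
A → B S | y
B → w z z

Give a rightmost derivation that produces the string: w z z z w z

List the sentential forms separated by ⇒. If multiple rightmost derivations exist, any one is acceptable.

S ⇒ A z ⇒ B S z ⇒ B z w z ⇒ w z z z w z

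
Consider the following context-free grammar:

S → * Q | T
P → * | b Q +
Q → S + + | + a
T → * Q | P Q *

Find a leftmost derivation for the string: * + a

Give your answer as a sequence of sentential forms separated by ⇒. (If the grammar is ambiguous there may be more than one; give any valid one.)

S ⇒ T ⇒ * Q ⇒ * + a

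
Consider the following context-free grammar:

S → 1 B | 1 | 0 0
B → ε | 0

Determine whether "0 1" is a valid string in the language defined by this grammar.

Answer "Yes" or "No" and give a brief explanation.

No - no valid derivation exists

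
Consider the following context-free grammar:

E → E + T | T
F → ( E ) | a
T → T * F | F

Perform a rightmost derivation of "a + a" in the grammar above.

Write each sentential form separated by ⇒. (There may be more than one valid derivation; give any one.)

E ⇒ E + T ⇒ E + F ⇒ E + a ⇒ T + a ⇒ F + a ⇒ a + a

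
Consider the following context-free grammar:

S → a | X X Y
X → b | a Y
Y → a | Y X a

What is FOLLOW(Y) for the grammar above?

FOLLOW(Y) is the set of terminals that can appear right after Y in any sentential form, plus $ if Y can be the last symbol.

We compute FOLLOW(Y) using the standard algorithm.
FOLLOW(S) starts with {$}.
FIRST(S) = {a, b}
FIRST(X) = {a, b}
FIRST(Y) = {a}
FOLLOW(S) = {$}
FOLLOW(X) = {a, b}
FOLLOW(Y) = {$, a, b}
Therefore, FOLLOW(Y) = {$, a, b}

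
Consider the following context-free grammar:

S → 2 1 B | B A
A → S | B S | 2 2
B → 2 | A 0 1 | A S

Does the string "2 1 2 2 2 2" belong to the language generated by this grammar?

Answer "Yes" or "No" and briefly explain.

No - no valid derivation exists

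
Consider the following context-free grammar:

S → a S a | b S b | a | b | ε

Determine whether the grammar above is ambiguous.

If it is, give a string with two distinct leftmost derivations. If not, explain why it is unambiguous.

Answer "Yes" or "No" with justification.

No - the grammar is unambiguous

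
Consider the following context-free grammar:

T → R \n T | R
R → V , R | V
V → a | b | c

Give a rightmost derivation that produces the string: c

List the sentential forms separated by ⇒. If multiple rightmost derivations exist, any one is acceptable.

T ⇒ R ⇒ V ⇒ c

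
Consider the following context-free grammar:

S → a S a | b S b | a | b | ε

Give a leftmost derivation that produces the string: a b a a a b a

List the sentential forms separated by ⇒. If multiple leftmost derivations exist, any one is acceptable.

S ⇒ a S a ⇒ a b S b a ⇒ a b a S a b a ⇒ a b a a a b a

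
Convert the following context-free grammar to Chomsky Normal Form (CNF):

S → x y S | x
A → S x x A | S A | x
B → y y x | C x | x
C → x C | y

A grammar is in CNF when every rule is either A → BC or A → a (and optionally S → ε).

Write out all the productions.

TX → x; TY → y; S → x; A → x; B → x; C → y; S → TX X0; X0 → TY S; A → S X1; X1 → TX X2; X2 → TX A; A → S A; B → TY X3; X3 → TY TX; B → C TX; C → TX C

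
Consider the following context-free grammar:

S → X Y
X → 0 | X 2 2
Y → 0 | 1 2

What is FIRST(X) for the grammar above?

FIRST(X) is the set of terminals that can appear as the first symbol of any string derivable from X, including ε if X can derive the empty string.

We compute FIRST(X) using the standard algorithm.
FIRST(S) = {0}
FIRST(X) = {0}
FIRST(Y) = {0, 1}
Therefore, FIRST(X) = {0}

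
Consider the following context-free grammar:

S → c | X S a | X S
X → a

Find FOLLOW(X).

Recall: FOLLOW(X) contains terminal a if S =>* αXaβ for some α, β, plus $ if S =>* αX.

We compute FOLLOW(X) using the standard algorithm.
FOLLOW(S) starts with {$}.
FIRST(S) = {a, c}
FIRST(X) = {a}
FOLLOW(S) = {$, a}
FOLLOW(X) = {a, c}
Therefore, FOLLOW(X) = {a, c}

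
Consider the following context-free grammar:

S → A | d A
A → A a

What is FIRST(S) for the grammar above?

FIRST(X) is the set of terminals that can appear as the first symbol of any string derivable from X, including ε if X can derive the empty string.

We compute FIRST(S) using the standard algorithm.
FIRST(A) = {}
FIRST(S) = {d}
Therefore, FIRST(S) = {d}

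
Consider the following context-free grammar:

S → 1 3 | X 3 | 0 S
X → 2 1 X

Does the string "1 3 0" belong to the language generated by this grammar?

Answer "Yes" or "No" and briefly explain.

No - no valid derivation exists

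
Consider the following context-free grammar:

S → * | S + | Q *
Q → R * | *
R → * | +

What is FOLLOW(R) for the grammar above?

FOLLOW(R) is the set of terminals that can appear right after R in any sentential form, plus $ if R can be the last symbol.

We compute FOLLOW(R) using the standard algorithm.
FOLLOW(S) starts with {$}.
FIRST(Q) = {*, +}
FIRST(R) = {*, +}
FIRST(S) = {*, +}
FOLLOW(Q) = {*}
FOLLOW(R) = {*}
FOLLOW(S) = {$, +}
Therefore, FOLLOW(R) = {*}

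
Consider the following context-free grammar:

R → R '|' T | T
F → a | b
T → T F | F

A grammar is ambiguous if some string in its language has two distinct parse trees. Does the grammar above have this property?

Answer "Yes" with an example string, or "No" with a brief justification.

No - the grammar is unambiguous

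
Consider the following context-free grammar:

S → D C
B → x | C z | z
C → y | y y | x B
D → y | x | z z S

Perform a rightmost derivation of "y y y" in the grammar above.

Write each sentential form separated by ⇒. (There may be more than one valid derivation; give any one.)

S ⇒ D C ⇒ D y y ⇒ y y y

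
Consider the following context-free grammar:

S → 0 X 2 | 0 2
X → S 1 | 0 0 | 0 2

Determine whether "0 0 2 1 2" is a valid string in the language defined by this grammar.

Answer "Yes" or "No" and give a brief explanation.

Yes - a valid derivation exists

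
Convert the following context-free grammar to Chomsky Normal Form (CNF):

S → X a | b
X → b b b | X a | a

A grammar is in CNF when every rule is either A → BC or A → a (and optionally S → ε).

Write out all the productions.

TA → a; S → b; TB → b; X → a; S → X TA; X → TB X0; X0 → TB TB; X → X TA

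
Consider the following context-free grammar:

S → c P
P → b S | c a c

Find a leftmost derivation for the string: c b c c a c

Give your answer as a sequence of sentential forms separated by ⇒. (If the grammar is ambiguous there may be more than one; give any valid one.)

S ⇒ c P ⇒ c b S ⇒ c b c P ⇒ c b c c a c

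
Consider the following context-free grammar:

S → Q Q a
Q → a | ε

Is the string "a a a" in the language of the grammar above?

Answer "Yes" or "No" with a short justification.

Yes - a valid derivation exists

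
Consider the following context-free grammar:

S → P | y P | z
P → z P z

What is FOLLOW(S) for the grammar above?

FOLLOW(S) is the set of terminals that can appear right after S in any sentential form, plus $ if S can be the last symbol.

We compute FOLLOW(S) using the standard algorithm.
FOLLOW(S) starts with {$}.
FIRST(P) = {z}
FIRST(S) = {y, z}
FOLLOW(P) = {$, z}
FOLLOW(S) = {$}
Therefore, FOLLOW(S) = {$}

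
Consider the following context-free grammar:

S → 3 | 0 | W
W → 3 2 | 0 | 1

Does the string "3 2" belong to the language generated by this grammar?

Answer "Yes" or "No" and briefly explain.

Yes - a valid derivation exists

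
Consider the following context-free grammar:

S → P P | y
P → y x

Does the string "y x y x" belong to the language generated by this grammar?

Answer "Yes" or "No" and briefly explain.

Yes - a valid derivation exists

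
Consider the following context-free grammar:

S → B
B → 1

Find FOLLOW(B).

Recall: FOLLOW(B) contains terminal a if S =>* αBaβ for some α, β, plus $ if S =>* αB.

We compute FOLLOW(B) using the standard algorithm.
FOLLOW(S) starts with {$}.
FIRST(B) = {1}
FIRST(S) = {1}
FOLLOW(B) = {$}
FOLLOW(S) = {$}
Therefore, FOLLOW(B) = {$}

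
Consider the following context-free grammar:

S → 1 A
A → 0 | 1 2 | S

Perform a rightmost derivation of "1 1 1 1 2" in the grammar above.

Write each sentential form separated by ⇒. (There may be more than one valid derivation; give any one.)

S ⇒ 1 A ⇒ 1 S ⇒ 1 1 A ⇒ 1 1 S ⇒ 1 1 1 A ⇒ 1 1 1 1 2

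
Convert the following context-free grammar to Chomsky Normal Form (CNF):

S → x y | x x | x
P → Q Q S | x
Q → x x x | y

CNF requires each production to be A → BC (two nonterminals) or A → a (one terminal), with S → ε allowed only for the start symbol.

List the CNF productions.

TX → x; TY → y; S → x; P → x; Q → y; S → TX TY; S → TX TX; P → Q X0; X0 → Q S; Q → TX X1; X1 → TX TX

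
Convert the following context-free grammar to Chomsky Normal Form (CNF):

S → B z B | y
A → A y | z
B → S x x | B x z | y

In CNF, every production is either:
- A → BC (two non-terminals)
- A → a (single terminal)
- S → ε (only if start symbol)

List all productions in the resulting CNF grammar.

TZ → z; S → y; TY → y; A → z; TX → x; B → y; S → B X0; X0 → TZ B; A → A TY; B → S X1; X1 → TX TX; B → B X2; X2 → TX TZ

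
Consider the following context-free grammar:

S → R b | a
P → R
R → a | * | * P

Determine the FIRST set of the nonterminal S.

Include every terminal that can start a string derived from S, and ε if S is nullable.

We compute FIRST(S) using the standard algorithm.
FIRST(P) = {*, a}
FIRST(R) = {*, a}
FIRST(S) = {*, a}
Therefore, FIRST(S) = {*, a}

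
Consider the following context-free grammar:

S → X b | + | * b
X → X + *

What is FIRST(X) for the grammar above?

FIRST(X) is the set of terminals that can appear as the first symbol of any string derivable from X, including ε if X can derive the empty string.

We compute FIRST(X) using the standard algorithm.
FIRST(S) = {*, +}
FIRST(X) = {}
Therefore, FIRST(X) = {}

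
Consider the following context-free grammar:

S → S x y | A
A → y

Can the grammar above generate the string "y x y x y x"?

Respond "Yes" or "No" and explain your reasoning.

No - no valid derivation exists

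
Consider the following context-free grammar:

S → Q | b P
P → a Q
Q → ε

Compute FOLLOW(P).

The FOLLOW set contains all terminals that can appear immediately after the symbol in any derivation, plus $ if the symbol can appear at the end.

We compute FOLLOW(P) using the standard algorithm.
FOLLOW(S) starts with {$}.
FIRST(P) = {a}
FIRST(Q) = {ε}
FIRST(S) = {b, ε}
FOLLOW(P) = {$}
FOLLOW(Q) = {$}
FOLLOW(S) = {$}
Therefore, FOLLOW(P) = {$}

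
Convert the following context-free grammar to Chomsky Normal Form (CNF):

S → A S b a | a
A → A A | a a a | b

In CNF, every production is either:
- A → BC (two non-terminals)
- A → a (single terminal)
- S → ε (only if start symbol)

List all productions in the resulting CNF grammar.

TB → b; TA → a; S → a; A → b; S → A X0; X0 → S X1; X1 → TB TA; A → A A; A → TA X2; X2 → TA TA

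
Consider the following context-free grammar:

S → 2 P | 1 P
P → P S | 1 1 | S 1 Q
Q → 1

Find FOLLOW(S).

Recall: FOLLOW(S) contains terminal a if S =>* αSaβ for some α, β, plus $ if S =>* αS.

We compute FOLLOW(S) using the standard algorithm.
FOLLOW(S) starts with {$}.
FIRST(P) = {1, 2}
FIRST(Q) = {1}
FIRST(S) = {1, 2}
FOLLOW(P) = {$, 1, 2}
FOLLOW(Q) = {$, 1, 2}
FOLLOW(S) = {$, 1, 2}
Therefore, FOLLOW(S) = {$, 1, 2}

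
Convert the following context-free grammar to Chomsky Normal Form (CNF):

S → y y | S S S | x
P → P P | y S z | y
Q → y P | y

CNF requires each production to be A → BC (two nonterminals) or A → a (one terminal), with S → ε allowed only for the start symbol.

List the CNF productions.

TY → y; S → x; TZ → z; P → y; Q → y; S → TY TY; S → S X0; X0 → S S; P → P P; P → TY X1; X1 → S TZ; Q → TY P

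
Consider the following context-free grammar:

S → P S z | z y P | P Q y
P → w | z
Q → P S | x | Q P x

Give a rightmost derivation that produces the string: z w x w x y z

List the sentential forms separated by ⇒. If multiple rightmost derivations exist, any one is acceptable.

S ⇒ P S z ⇒ P P Q y z ⇒ P P Q P x y z ⇒ P P Q w x y z ⇒ P P x w x y z ⇒ P w x w x y z ⇒ z w x w x y z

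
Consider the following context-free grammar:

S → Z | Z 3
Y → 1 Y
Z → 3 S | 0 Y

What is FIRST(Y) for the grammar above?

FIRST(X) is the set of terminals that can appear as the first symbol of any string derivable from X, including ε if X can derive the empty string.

We compute FIRST(Y) using the standard algorithm.
FIRST(S) = {0, 3}
FIRST(Y) = {1}
FIRST(Z) = {0, 3}
Therefore, FIRST(Y) = {1}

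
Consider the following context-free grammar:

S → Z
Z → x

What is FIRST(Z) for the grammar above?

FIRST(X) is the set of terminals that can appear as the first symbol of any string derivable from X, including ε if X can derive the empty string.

We compute FIRST(Z) using the standard algorithm.
FIRST(S) = {x}
FIRST(Z) = {x}
Therefore, FIRST(Z) = {x}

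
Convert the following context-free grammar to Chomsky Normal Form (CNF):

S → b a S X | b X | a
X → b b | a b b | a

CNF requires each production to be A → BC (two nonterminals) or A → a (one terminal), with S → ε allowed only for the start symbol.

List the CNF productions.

TB → b; TA → a; S → a; X → a; S → TB X0; X0 → TA X1; X1 → S X; S → TB X; X → TB TB; X → TA X2; X2 → TB TB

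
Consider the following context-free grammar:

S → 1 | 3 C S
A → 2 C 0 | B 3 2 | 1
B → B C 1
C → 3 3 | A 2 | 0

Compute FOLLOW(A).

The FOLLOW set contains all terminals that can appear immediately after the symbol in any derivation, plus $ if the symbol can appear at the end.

We compute FOLLOW(A) using the standard algorithm.
FOLLOW(S) starts with {$}.
FIRST(A) = {1, 2}
FIRST(B) = {}
FIRST(C) = {0, 1, 2, 3}
FIRST(S) = {1, 3}
FOLLOW(A) = {2}
FOLLOW(B) = {0, 1, 2, 3}
FOLLOW(C) = {0, 1, 3}
FOLLOW(S) = {$}
Therefore, FOLLOW(A) = {2}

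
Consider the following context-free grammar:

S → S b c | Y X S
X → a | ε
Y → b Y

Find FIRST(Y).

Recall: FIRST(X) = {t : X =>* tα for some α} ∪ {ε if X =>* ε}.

We compute FIRST(Y) using the standard algorithm.
FIRST(S) = {b}
FIRST(X) = {a, ε}
FIRST(Y) = {b}
Therefore, FIRST(Y) = {b}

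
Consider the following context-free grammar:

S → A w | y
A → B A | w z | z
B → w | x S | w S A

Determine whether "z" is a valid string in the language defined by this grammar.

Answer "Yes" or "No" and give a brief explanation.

No - no valid derivation exists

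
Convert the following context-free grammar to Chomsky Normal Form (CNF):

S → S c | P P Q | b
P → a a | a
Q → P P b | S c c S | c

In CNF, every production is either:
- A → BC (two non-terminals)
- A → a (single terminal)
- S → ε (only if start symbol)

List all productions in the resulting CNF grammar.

TC → c; S → b; TA → a; P → a; TB → b; Q → c; S → S TC; S → P X0; X0 → P Q; P → TA TA; Q → P X1; X1 → P TB; Q → S X2; X2 → TC X3; X3 → TC S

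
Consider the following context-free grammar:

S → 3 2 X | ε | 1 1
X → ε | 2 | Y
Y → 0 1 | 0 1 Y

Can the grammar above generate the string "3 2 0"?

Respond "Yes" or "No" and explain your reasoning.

No - no valid derivation exists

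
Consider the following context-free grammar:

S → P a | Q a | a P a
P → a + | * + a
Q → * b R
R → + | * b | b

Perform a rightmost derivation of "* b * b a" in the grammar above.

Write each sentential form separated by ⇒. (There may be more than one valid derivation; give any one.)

S ⇒ Q a ⇒ * b R a ⇒ * b * b a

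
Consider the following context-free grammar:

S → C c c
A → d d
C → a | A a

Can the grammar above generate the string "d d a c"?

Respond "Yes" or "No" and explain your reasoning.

No - no valid derivation exists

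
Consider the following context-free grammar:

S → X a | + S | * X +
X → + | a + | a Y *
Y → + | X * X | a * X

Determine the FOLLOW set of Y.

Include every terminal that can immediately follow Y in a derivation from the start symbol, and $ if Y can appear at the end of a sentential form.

We compute FOLLOW(Y) using the standard algorithm.
FOLLOW(S) starts with {$}.
FIRST(S) = {*, +, a}
FIRST(X) = {+, a}
FIRST(Y) = {+, a}
FOLLOW(S) = {$}
FOLLOW(X) = {*, +, a}
FOLLOW(Y) = {*}
Therefore, FOLLOW(Y) = {*}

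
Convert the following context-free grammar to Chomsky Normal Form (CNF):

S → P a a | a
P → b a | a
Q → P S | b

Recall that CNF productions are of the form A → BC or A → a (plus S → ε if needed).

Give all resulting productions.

TA → a; S → a; TB → b; P → a; Q → b; S → P X0; X0 → TA TA; P → TB TA; Q → P S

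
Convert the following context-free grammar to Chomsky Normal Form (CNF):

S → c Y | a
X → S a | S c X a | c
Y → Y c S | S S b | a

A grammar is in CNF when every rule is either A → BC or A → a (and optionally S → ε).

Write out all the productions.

TC → c; S → a; TA → a; X → c; TB → b; Y → a; S → TC Y; X → S TA; X → S X0; X0 → TC X1; X1 → X TA; Y → Y X2; X2 → TC S; Y → S X3; X3 → S TB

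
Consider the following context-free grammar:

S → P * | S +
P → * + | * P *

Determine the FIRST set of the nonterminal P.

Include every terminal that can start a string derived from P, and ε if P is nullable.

We compute FIRST(P) using the standard algorithm.
FIRST(P) = {*}
FIRST(S) = {*}
Therefore, FIRST(P) = {*}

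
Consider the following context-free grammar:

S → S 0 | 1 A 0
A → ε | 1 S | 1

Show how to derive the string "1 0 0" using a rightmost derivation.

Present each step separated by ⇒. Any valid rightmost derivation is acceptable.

S ⇒ S 0 ⇒ 1 A 0 0 ⇒ 1 0 0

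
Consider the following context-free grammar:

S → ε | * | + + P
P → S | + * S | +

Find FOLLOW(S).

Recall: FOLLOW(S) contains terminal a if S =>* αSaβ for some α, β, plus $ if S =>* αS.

We compute FOLLOW(S) using the standard algorithm.
FOLLOW(S) starts with {$}.
FIRST(P) = {*, +, ε}
FIRST(S) = {*, +, ε}
FOLLOW(P) = {$}
FOLLOW(S) = {$}
Therefore, FOLLOW(S) = {$}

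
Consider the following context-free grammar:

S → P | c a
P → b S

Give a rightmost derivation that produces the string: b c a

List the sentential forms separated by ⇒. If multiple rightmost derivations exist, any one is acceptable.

S ⇒ P ⇒ b S ⇒ b c a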